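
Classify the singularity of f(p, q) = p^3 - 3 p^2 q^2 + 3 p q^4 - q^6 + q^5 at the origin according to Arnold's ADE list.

E_8

The Hessian of f at 0 has rank 0. Corank 2; j^3 = p^3 is a perfect cube, so E-series; the 5-jet and mu = 8 give E_8.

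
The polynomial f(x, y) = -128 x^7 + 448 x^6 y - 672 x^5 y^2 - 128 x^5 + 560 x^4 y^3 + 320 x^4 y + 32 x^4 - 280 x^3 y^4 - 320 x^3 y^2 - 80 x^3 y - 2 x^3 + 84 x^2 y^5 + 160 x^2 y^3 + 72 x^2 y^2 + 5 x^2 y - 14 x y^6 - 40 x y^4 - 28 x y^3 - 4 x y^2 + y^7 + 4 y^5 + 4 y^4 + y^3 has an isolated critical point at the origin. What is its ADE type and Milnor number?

The Hessian of f at 0 has rank 0. Corank 2; j^3 = -(x - y)^2*(2*x - y) has shape L^2 M (L != M), so D-series; mu = 8 gives D_8.

Type D_{8}, Milnor number mu = 8.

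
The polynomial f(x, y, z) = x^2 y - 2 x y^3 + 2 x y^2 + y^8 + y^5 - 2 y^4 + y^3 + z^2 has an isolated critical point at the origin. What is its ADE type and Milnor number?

Type D9, Milnor number mu = 9.

The Hessian of f at 0 is [[0, 0, 0], [0, 0, 0], [0, 0, 2]] with rank 1, so corank 2. A Groebner basis of the Jacobian ideal J(f) in C{x,y,z} is {x^4 - 6*x^3 - 14*x^2*y - x^2/2 - 21*x*y^2/2 - 7*x*y/2 - 3*y^2, x^3*y + 3*x^3 + 6*x^2*y + x^2/8 + 31*x*y^2/8 + 9*x*y/8 + y^2, -x^3 + x^2*y^2 - x^2*y, -x*y + y^3 - y^2, z}; counting standard monomials gives mu = 9. Corank 2; j^3 = y*(x + y)^2 has shape L^2 M (L != M), so D-series; mu = 9 gives D_9.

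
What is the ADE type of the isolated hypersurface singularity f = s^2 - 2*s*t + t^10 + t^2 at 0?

A9

The Hessian of f at 0 has rank 1. Corank 1: A-series; mu = 9 gives A_9.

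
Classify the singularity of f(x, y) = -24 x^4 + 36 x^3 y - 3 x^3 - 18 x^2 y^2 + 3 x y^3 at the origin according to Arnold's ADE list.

E7

The Hessian of f at 0 is [[0, 0], [0, 0]] with rank 0, so corank 2. A Groebner basis of the Jacobian ideal J(f) in C{x,y} is {3*x^2/4 + y^4 - y^3/4, x^3, x^2*y + x^2/4 - y^3/12, x^2 + x*y^2 - y^3/3}; counting standard monomials gives mu = 7. Corank 2; j^3 = -3*x^3 is a perfect cube, so E-series; the 4-jet and mu = 7 give E_7.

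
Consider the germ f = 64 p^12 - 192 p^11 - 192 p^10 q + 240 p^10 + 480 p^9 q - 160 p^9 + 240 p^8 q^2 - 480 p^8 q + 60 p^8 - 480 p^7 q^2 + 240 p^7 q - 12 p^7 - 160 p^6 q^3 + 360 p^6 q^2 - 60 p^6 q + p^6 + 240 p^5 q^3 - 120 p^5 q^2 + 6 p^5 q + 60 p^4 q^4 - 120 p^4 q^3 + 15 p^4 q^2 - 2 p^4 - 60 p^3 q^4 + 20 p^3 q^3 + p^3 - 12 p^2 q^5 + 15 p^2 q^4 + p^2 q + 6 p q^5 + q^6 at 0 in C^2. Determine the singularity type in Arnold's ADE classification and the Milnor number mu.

The Hessian of f at 0 has rank 0. Corank 2; j^3 = p^2*(p + q) has shape L^2 M (L != M), so D-series; mu = 7 gives D_7.

Type D_{7}, Milnor number mu = 7.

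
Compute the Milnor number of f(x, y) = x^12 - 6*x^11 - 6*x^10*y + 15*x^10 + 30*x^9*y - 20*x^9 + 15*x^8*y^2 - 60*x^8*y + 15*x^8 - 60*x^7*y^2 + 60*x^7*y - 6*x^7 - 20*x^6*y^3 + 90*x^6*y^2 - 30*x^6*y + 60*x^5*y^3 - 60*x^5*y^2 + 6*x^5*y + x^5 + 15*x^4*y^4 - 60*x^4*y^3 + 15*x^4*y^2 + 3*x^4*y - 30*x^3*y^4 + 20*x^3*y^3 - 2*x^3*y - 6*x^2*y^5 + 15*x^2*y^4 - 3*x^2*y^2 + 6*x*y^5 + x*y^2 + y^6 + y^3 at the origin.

The Hessian of f at 0 is [[0, 0], [0, 0]] with rank 0, so corank 2. A Groebner basis of the Jacobian ideal J(f) in C{x,y} is {x^3 + 6*x*y^2 - x*y, x^2*y - 6*x*y^2 - y^2, y^3}; counting standard monomials gives mu = 7. Corank 2; j^3 = y^2*(x + y) has shape L^2 M (L != M), so D-series; mu = 7 gives D_7.

7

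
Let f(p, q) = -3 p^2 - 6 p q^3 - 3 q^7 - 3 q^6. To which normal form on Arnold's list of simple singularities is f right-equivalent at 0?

A6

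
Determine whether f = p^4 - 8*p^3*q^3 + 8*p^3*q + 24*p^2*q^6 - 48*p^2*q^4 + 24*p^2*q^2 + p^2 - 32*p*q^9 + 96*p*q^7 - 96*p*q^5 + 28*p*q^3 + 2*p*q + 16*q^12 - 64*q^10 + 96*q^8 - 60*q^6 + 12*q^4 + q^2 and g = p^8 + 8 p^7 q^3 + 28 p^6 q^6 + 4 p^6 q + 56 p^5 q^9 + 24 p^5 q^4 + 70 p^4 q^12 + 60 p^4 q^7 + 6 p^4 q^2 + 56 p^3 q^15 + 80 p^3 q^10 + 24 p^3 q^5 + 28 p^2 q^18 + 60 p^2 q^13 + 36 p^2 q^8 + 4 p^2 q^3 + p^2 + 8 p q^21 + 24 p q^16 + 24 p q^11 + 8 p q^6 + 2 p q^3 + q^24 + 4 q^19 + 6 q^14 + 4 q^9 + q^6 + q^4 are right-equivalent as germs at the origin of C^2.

Yes.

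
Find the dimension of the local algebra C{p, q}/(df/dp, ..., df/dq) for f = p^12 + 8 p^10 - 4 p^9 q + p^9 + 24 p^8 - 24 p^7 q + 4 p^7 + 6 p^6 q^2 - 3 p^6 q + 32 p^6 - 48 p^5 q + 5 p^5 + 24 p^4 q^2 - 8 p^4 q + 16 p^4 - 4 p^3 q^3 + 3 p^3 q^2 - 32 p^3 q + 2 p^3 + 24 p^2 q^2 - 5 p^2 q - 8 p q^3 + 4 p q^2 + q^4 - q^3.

5

The Hessian of f at 0 has rank 0. Corank 2; j^3 = (p - q)^2*(2*p - q) has shape L^2 M (L != M), so D-series; mu = 5 gives D_5.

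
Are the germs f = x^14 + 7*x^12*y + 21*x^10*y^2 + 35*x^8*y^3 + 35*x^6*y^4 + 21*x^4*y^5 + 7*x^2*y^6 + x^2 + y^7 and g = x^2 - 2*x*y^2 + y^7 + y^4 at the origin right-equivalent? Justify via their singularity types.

The Hessian of f at 0 is [[2, 0], [0, 0]] with rank 1, so corank 1. A Groebner basis of the Jacobian ideal J(f) in C{x,y} is {y^6, x}; counting standard monomials gives mu = 6. Corank 1: A-series; mu = 6 gives A_6. The Hessian of g at 0 is [[2, 0], [0, 0]] with rank 1, so corank 1. A Groebner basis of the Jacobian ideal J(g) in C{x,y} is {x^3, -x + y^2}; counting standard monomials gives mu = 6. Corank 1: A-series; mu = 6 gives A_6. Both have type A_6, hence right-equivalent.

Yes.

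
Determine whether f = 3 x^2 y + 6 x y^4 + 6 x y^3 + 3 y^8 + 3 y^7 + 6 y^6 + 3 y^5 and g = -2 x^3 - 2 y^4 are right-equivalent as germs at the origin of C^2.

No.

The Hessian of f at 0 is [[0, 0], [0, 0]] with rank 0, so corank 2. A Groebner basis of the Jacobian ideal J(f) in C{x,y} is {x^2*y^2 - 10*x^2*y/17 + 3*x^2/17 - 4*x*y^2/17 + 7*x*y/17 + 7*y^3/17, 8*x^2*y/17 + x^2/17 + x*y^3 - 7*x*y^2/17 + 8*x*y/17 + 8*y^3/17, x*y + y^4 + y^3, x^3 + 11*x^2*y/17 - 5*x^2/17 + x*y^2/17 - 6*x*y/17 - 6*y^3/17}; counting standard monomials gives mu = 9. Corank 2; j^3 = 3*x^2*y has shape L^2 M (L != M), so D-series; mu = 9 gives D_9. The Hessian of g at 0 is [[0, 0], [0, 0]] with rank 0, so corank 2. A Groebner basis of the Jacobian ideal J(g) in C{x,y} is {y^3, x^2}; counting standard monomials gives mu = 6. Corank 2; j^3 = -2*x^3 is a perfect cube, so E-series; the 4-jet and mu = 6 give E_6. f is D_9 but g is E_6, hence not right-equivalent.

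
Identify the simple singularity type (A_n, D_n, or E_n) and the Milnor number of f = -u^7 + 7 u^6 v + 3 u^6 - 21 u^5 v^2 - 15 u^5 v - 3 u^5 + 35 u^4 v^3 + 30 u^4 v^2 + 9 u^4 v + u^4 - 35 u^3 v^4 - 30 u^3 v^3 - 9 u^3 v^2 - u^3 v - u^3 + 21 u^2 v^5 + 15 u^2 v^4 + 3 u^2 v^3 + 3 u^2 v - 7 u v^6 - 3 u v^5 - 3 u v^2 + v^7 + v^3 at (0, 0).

Type E7, Milnor number mu = 7.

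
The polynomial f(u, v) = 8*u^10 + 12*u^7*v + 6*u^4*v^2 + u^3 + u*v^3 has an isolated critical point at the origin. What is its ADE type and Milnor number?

Type E7, Milnor number mu = 7.

The Hessian of f at 0 has rank 0. Corank 2; j^3 = u^3 is a perfect cube, so E-series; the 4-jet and mu = 7 give E_7.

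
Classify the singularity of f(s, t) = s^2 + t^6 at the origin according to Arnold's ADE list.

The Hessian of f at 0 has rank 1. Corank 1: A-series; mu = 5 gives A_5.

A5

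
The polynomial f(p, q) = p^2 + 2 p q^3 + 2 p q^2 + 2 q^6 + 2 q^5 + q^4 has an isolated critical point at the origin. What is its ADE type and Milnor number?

Type A_5, Milnor number mu = 5.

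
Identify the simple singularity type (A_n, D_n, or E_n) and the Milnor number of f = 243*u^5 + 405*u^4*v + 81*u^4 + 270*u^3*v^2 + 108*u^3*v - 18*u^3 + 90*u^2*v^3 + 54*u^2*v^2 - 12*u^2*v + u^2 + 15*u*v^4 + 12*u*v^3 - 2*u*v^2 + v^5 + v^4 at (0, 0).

The Hessian of f at 0 has rank 1. Corank 1: A-series; mu = 4 gives A_4.

Type A_4, Milnor number mu = 4.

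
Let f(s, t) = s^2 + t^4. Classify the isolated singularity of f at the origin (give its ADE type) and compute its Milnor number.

Type A3, Milnor number mu = 3.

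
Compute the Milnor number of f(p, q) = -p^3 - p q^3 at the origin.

7

The Hessian of f at 0 is [[0, 0], [0, 0]] with rank 0, so corank 2. A Groebner basis of the Jacobian ideal J(f) in C{p,q} is {p^3, p*q^2, 3*p^2 + q^3}; counting standard monomials gives mu = 7. Corank 2; j^3 = -p^3 is a perfect cube, so E-series; the 4-jet and mu = 7 give E_7.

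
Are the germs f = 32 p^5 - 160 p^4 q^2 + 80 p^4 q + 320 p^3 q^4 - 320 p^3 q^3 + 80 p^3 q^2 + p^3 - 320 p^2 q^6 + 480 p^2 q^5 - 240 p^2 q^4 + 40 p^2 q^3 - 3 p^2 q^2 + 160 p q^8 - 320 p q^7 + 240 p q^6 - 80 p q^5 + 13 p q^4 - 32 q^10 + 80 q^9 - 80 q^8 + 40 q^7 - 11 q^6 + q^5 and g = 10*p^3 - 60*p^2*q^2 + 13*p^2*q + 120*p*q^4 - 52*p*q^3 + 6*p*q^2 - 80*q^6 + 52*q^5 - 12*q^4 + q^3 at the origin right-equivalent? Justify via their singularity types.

The Hessian of f at 0 is [[0, 0], [0, 0]] with rank 0, so corank 2. A Groebner basis of the Jacobian ideal J(f) in C{p,q} is {-p^2/8 + p*q^3 + p*q^2/4, p^2 - 2*p*q^2 + q^4, p^3, p^2*q - p^2/4 + p*q^2/2}; counting standard monomials gives mu = 8. Corank 2; j^3 = p^3 is a perfect cube, so E-series; the 5-jet and mu = 8 give E_8. The Hessian of g at 0 is [[0, 0], [0, 0]] with rank 0, so corank 2. A Groebner basis of the Jacobian ideal J(g) in C{p,q} is {q^3, p^2 - 3*q^2/11, p*q + 6*q^2/11}; counting standard monomials gives mu = 4. Corank 2; j^3 = (2*p + q)*(5*p^2 + 4*p*q + q^2) splits into three distinct lines over C (the quadratic factor has nonzero discriminant), so D_4. f is E_8 but g is D_4, hence not right-equivalent.

No.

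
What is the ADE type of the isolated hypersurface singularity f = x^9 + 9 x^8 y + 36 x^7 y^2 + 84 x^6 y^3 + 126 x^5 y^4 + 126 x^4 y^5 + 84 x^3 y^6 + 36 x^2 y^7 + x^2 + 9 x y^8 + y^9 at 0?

The Hessian of f at 0 is [[2, 0], [0, 0]] with rank 1, so corank 1. A Groebner basis of the Jacobian ideal J(f) in C{x,y} is {y^8, x}; counting standard monomials gives mu = 8. Corank 1: A-series; mu = 8 gives A_8.

A8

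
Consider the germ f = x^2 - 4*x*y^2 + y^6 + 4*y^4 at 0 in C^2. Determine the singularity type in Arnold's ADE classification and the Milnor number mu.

Type A_{5}, Milnor number mu = 5.

The Hessian of f at 0 is [[2, 0], [0, 0]] with rank 1, so corank 1. A Groebner basis of the Jacobian ideal J(f) in C{x,y} is {x^3, x^2*y, -x/2 + y^2}; counting standard monomials gives mu = 5. Corank 1: A-series; mu = 5 gives A_5.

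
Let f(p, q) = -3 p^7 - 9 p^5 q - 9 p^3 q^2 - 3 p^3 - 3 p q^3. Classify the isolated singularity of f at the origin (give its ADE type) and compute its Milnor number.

The Hessian of f at 0 is [[0, 0], [0, 0]] with rank 0, so corank 2. A Groebner basis of the Jacobian ideal J(f) in C{p,q} is {p^3, p*q^2, 3*p^2 + q^3}; counting standard monomials gives mu = 7. Corank 2; j^3 = -3*p^3 is a perfect cube, so E-series; the 4-jet and mu = 7 give E_7.

Type E7, Milnor number mu = 7.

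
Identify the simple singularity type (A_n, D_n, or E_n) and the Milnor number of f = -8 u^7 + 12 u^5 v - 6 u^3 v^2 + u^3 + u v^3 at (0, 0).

Type E_{7}, Milnor number mu = 7.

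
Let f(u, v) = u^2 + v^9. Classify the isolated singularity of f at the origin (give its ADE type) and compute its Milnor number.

Type A_8, Milnor number mu = 8.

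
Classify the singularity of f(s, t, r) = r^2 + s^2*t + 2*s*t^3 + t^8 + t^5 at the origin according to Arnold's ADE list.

The Hessian of f at 0 has rank 1. Corank 2; j^3 = s^2*t has shape L^2 M (L != M), so D-series; mu = 9 gives D_9.

D9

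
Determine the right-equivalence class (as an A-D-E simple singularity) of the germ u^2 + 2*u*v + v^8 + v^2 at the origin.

A_{7}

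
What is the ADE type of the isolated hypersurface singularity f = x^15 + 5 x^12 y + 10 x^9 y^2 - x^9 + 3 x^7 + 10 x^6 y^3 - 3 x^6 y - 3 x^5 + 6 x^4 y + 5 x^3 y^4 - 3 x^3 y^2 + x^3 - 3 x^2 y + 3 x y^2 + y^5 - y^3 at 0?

E_{8}

The Hessian of f at 0 has rank 0. Corank 2; j^3 = (x - y)^3 is a perfect cube, so E-series; the 5-jet and mu = 8 give E_8.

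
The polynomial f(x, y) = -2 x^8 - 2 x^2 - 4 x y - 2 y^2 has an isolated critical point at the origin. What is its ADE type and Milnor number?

Type A7, Milnor number mu = 7.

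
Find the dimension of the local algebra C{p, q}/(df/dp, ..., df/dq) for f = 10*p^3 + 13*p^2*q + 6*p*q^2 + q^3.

The Hessian of f at 0 has rank 0. Corank 2; j^3 = (2*p + q)*(5*p^2 + 4*p*q + q^2) splits into three distinct lines over C (the quadratic factor has nonzero discriminant), so D_4.

4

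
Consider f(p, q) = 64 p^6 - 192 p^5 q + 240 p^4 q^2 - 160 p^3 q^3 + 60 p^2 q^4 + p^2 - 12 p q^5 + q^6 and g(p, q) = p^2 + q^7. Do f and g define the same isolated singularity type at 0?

No.

The Hessian of f at 0 is [[2, 0], [0, 0]] with rank 1, so corank 1. A Groebner basis of the Jacobian ideal J(f) in C{p,q} is {q^5, p}; counting standard monomials gives mu = 5. Corank 1: A-series; mu = 5 gives A_5. The Hessian of g at 0 is [[2, 0], [0, 0]] with rank 1, so corank 1. A Groebner basis of the Jacobian ideal J(g) in C{p,q} is {q^6, p}; counting standard monomials gives mu = 6. Corank 1: A-series; mu = 6 gives A_6. f is A_5 but g is A_6, hence not right-equivalent.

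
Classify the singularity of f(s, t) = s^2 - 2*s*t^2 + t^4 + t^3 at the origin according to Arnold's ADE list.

A2

The Hessian of f at 0 has rank 1. Corank 1: A-series; mu = 2 gives A_2.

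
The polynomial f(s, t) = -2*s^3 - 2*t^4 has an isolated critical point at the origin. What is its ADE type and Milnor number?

Type E_6, Milnor number mu = 6.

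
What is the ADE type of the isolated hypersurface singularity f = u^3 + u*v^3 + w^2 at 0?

E_{7}

The Hessian of f at 0 has rank 1. Corank 2; j^3 = u^3 is a perfect cube, so E-series; the 4-jet and mu = 7 give E_7.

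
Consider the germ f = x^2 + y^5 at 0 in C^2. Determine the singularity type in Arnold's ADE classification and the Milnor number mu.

Type A_4, Milnor number mu = 4.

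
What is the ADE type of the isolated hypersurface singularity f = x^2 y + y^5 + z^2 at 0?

D_{6}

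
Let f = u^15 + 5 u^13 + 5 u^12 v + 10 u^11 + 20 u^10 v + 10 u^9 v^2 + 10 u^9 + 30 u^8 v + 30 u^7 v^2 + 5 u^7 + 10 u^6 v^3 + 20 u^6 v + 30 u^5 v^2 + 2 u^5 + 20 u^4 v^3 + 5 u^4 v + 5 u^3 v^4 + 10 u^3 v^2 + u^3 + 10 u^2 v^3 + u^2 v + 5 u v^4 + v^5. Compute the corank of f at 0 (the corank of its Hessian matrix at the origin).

2

The Hessian at 0 is [[0, 0], [0, 0]] of rank 0; hence corank 2.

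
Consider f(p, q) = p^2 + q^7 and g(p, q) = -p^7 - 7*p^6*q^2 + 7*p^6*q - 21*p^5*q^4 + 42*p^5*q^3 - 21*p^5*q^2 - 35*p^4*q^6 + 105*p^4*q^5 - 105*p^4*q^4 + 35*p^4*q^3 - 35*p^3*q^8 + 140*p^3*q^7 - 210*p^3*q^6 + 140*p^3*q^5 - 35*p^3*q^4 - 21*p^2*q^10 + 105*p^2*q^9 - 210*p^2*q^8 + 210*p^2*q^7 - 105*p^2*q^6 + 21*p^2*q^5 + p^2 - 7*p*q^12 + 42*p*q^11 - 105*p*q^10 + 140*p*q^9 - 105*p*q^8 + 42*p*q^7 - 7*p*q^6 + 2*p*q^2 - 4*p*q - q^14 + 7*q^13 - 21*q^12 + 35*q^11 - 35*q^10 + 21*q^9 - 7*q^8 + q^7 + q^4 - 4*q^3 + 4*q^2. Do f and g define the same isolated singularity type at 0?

The Hessian of f at 0 has rank 1. Corank 1: A-series; mu = 6 gives A_6. The Hessian of g at 0 has rank 1. Corank 1: A-series; mu = 6 gives A_6. Both have type A_6, hence right-equivalent.

Yes.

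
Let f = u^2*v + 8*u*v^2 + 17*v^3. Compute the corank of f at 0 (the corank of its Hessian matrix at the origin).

2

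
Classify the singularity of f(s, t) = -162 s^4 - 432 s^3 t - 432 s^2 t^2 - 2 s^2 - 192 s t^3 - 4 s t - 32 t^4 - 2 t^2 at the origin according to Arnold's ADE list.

The Hessian of f at 0 has rank 1. Corank 1: A-series; mu = 3 gives A_3.

A_3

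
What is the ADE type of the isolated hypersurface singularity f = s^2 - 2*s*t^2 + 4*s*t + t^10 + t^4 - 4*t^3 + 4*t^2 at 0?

The Hessian of f at 0 has rank 1. Corank 1: A-series; mu = 9 gives A_9.

A9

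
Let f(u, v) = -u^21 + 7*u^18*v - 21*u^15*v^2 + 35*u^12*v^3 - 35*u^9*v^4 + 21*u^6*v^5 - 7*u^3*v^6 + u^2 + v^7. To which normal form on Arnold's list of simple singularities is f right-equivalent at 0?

A_{6}

The Hessian of f at 0 has rank 1. Corank 1: A-series; mu = 6 gives A_6.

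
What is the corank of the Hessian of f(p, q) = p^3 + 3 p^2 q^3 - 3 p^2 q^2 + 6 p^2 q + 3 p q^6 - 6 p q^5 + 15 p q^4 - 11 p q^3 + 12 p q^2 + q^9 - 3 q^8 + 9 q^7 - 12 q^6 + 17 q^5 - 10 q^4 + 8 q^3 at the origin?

2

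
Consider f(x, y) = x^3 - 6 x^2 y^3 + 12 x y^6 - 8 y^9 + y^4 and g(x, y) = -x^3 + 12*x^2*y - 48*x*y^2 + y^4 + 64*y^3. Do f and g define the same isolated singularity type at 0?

Yes.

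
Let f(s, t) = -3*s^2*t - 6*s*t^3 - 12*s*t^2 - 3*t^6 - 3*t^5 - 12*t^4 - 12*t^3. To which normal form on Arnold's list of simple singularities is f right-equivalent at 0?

D_{7}

The Hessian of f at 0 has rank 0. Corank 2; j^3 = -3*t*(s + 2*t)^2 has shape L^2 M (L != M), so D-series; mu = 7 gives D_7.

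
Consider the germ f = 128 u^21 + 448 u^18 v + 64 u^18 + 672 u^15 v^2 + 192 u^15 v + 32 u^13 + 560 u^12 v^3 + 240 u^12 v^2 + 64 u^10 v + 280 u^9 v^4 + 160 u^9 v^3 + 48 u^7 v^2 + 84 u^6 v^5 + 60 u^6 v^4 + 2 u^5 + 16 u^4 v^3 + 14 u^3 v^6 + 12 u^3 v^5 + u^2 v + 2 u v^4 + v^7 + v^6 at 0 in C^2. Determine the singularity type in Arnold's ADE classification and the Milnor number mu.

Type D_7, Milnor number mu = 7.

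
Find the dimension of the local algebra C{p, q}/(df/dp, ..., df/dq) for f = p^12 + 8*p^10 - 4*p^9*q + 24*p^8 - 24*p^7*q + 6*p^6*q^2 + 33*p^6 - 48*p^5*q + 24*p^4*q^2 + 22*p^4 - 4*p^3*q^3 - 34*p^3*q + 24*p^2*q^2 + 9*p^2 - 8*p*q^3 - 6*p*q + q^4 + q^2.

3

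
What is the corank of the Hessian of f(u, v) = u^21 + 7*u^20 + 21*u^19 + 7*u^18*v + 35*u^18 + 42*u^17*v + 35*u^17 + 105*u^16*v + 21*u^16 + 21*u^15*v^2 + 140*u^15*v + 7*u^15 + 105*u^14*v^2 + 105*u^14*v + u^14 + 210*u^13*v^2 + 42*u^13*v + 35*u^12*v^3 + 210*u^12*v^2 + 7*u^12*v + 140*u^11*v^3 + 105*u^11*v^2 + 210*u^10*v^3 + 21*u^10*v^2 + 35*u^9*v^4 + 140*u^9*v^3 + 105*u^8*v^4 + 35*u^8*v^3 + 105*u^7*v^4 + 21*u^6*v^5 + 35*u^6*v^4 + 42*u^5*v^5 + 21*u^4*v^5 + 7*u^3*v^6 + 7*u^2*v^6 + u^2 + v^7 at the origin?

1

The Hessian at 0 is [[2, 0], [0, 0]] of rank 1; hence corank 1.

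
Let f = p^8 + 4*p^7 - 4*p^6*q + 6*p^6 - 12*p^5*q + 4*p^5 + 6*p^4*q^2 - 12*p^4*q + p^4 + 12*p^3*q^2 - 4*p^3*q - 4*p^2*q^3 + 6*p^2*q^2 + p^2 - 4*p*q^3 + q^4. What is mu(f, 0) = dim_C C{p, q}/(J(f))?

3

The Hessian of f at 0 is [[2, 0], [0, 0]] with rank 1, so corank 1. A Groebner basis of the Jacobian ideal J(f) in C{p,q} is {q^3, p}; counting standard monomials gives mu = 3. Corank 1: A-series; mu = 3 gives A_3.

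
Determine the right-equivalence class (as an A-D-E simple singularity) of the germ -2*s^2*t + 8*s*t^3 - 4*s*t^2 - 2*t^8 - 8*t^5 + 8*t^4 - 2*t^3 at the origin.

D9

The Hessian of f at 0 has rank 0. Corank 2; j^3 = -2*t*(s + t)^2 has shape L^2 M (L != M), so D-series; mu = 9 gives D_9.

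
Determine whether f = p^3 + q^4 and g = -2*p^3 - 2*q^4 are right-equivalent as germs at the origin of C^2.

Yes.

The Hessian of f at 0 is [[0, 0], [0, 0]] with rank 0, so corank 2. A Groebner basis of the Jacobian ideal J(f) in C{p,q} is {q^3, p^2}; counting standard monomials gives mu = 6. Corank 2; j^3 = p^3 is a perfect cube, so E-series; the 4-jet and mu = 6 give E_6. The Hessian of g at 0 is [[0, 0], [0, 0]] with rank 0, so corank 2. A Groebner basis of the Jacobian ideal J(g) in C{p,q} is {q^3, p^2}; counting standard monomials gives mu = 6. Corank 2; j^3 = -2*p^3 is a perfect cube, so E-series; the 4-jet and mu = 6 give E_6. Both have type E_6, hence right-equivalent.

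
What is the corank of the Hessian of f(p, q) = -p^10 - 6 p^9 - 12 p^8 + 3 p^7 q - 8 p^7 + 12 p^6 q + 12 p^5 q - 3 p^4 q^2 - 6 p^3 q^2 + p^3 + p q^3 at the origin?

The Hessian at 0 is [[0, 0], [0, 0]] of rank 0; hence corank 2.

2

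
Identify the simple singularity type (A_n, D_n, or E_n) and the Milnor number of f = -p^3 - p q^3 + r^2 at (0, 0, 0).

Type E7, Milnor number mu = 7.

The Hessian of f at 0 has rank 1. Corank 2; j^3 = -p^3 is a perfect cube, so E-series; the 4-jet and mu = 7 give E_7.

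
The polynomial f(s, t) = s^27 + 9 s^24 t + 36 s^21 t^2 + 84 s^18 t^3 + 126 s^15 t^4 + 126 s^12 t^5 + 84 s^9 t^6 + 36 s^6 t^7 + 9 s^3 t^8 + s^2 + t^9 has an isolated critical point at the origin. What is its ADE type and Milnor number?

Type A_{8}, Milnor number mu = 8.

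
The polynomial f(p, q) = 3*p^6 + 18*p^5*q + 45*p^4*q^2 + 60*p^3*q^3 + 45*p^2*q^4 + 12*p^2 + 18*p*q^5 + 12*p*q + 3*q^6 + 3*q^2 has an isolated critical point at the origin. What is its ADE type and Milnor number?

Type A_{5}, Milnor number mu = 5.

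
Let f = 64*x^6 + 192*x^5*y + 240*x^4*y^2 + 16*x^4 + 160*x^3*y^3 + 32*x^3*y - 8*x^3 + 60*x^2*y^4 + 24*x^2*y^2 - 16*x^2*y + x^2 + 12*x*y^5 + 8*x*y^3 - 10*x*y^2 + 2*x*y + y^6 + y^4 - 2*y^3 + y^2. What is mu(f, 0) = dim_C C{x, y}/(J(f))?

5

The Hessian of f at 0 has rank 1. Corank 1: A-series; mu = 5 gives A_5.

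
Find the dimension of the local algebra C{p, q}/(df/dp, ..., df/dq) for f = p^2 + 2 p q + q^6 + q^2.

The Hessian of f at 0 has rank 1. Corank 1: A-series; mu = 5 gives A_5.

5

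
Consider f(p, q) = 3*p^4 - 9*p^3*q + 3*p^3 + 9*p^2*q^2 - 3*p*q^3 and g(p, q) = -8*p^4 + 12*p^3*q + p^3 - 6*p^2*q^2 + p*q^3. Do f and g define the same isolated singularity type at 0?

Yes.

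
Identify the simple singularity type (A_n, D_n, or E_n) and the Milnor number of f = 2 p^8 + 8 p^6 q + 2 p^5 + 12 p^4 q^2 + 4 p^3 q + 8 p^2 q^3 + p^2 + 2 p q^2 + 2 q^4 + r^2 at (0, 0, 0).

Type A_3, Milnor number mu = 3.

The Hessian of f at 0 has rank 2. Corank 1: A-series; mu = 3 gives A_3.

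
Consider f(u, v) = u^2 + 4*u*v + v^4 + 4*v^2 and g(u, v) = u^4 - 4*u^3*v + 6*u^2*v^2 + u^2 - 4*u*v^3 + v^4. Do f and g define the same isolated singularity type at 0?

Yes.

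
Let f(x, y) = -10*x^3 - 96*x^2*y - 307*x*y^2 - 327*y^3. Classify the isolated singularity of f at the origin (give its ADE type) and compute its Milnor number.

Type D_4, Milnor number mu = 4.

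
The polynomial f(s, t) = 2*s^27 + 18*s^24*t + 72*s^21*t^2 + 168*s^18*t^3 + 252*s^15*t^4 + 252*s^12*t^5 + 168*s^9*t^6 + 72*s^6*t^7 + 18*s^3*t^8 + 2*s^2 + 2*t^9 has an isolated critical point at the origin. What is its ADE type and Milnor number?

Type A_8, Milnor number mu = 8.

The Hessian of f at 0 is [[4, 0], [0, 0]] with rank 1, so corank 1. A Groebner basis of the Jacobian ideal J(f) in C{s,t} is {t^8, s}; counting standard monomials gives mu = 8. Corank 1: A-series; mu = 8 gives A_8.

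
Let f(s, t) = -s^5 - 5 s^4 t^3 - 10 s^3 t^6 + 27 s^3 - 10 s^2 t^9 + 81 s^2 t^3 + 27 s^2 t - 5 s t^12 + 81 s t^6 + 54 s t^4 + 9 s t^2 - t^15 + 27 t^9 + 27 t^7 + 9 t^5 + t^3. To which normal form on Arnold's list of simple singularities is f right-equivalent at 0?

The Hessian of f at 0 is [[0, 0], [0, 0]] with rank 0, so corank 2. A Groebner basis of the Jacobian ideal J(f) in C{s,t} is {-3*s^2/2 + s*t^3 - s*t - t^2/6, 6*s^2 + 4*s*t + t^4 + 2*t^2/3, s^3 - s*t^2/3 - 2*t^3/27, s^2*t + 2*s*t^2/3 + t^3/9}; counting standard monomials gives mu = 8. Corank 2; j^3 = (3*s + t)^3 is a perfect cube, so E-series; the 5-jet and mu = 8 give E_8.

E8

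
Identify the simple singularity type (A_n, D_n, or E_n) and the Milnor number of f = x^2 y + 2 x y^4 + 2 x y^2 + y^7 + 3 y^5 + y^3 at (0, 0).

Type D6, Milnor number mu = 6.

The Hessian of f at 0 is [[0, 0], [0, 0]] with rank 0, so corank 2. A Groebner basis of the Jacobian ideal J(f) in C{x,y} is {x*y + y^4 + y^2, x*y^2 + y^3, x^2 - 3*x*y - 4*y^2}; counting standard monomials gives mu = 6. Corank 2; j^3 = y*(x + y)^2 has shape L^2 M (L != M), so D-series; mu = 6 gives D_6.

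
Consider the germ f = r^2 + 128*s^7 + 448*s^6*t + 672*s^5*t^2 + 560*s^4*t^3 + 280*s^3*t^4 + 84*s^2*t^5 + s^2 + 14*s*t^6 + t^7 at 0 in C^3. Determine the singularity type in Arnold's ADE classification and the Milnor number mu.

The Hessian of f at 0 has rank 2. Corank 1: A-series; mu = 6 gives A_6.

Type A_6, Milnor number mu = 6.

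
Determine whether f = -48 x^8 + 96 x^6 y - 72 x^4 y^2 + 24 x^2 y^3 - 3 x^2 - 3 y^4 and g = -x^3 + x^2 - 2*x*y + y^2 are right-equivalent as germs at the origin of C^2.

The Hessian of f at 0 has rank 1. Corank 1: A-series; mu = 3 gives A_3. The Hessian of g at 0 has rank 1. Corank 1: A-series; mu = 2 gives A_2. f is A_3 but g is A_2, hence not right-equivalent.

No.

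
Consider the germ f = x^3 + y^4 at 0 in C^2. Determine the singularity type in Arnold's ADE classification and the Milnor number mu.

Type E_{6}, Milnor number mu = 6.

The Hessian of f at 0 has rank 0. Corank 2; j^3 = x^3 is a perfect cube, so E-series; the 4-jet and mu = 6 give E_6.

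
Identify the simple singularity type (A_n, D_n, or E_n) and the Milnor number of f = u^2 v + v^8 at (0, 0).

Type D_9, Milnor number mu = 9.

The Hessian of f at 0 has rank 0. Corank 2; j^3 = u^2*v has shape L^2 M (L != M), so D-series; mu = 9 gives D_9.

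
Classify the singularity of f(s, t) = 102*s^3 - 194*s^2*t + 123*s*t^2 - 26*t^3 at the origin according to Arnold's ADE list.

D_{4}

The Hessian of f at 0 is [[0, 0], [0, 0]] with rank 0, so corank 2. A Groebner basis of the Jacobian ideal J(f) in C{s,t} is {t^3, s^2 - 3*t^2/2, s*t - 3*t^2/2}; counting standard monomials gives mu = 4. Corank 2; j^3 = (3*s - 2*t)*(34*s^2 - 42*s*t + 13*t^2) splits into three distinct lines over C (the quadratic factor has nonzero discriminant), so D_4.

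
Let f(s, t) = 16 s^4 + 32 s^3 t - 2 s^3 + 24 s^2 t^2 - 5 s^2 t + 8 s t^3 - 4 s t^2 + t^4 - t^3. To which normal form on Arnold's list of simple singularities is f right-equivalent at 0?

The Hessian of f at 0 is [[0, 0], [0, 0]] with rank 0, so corank 2. A Groebner basis of the Jacobian ideal J(f) in C{s,t} is {s*t^2 - s*t/8 - t^2/8, s*t/8 + t^3 + t^2/8, s^2 + 3*s*t/2 + t^2/2}; counting standard monomials gives mu = 5. Corank 2; j^3 = -(s + t)^2*(2*s + t) has shape L^2 M (L != M), so D-series; mu = 5 gives D_5.

D5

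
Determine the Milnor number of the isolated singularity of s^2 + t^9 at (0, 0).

8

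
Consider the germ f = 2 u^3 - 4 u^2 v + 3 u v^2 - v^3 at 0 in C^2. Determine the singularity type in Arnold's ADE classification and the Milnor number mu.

Type D_4, Milnor number mu = 4.

The Hessian of f at 0 has rank 0. Corank 2; j^3 = (u - v)*(2*u^2 - 2*u*v + v^2) splits into three distinct lines over C (the quadratic factor has nonzero discriminant), so D_4.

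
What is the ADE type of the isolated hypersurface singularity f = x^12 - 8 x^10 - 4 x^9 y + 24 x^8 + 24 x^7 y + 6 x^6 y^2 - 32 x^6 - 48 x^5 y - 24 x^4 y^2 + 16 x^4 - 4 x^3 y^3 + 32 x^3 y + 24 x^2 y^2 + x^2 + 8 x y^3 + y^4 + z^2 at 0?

The Hessian of f at 0 has rank 2. Corank 1: A-series; mu = 3 gives A_3.

A_{3}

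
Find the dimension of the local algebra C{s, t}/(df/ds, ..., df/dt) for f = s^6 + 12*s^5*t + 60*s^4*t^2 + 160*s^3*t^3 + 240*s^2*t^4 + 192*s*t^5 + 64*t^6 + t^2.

The Hessian of f at 0 is [[0, 0], [0, 2]] with rank 1, so corank 1. A Groebner basis of the Jacobian ideal J(f) in C{s,t} is {s^5, t}; counting standard monomials gives mu = 5. Corank 1: A-series; mu = 5 gives A_5.

5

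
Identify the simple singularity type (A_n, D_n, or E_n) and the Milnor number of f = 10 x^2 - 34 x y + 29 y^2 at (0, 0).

Type A_{1}, Milnor number mu = 1.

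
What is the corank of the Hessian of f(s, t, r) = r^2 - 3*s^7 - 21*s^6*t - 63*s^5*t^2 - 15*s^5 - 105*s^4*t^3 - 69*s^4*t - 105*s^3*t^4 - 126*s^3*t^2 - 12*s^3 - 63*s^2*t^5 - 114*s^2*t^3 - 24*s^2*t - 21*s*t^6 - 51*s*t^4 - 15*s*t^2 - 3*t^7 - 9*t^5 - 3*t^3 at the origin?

2

The Hessian at 0 is [[0, 0, 0], [0, 0, 0], [0, 0, 2]] of rank 1; hence corank 2.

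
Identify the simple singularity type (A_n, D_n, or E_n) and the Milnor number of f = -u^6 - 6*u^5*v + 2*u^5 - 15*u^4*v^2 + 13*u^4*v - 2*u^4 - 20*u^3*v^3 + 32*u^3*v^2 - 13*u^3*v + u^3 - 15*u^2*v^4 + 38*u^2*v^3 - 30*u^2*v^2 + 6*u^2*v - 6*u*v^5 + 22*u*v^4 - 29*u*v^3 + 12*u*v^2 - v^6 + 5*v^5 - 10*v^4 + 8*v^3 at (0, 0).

Type E_{7}, Milnor number mu = 7.

The Hessian of f at 0 has rank 0. Corank 2; j^3 = (u + 2*v)^3 is a perfect cube, so E-series; the 4-jet and mu = 7 give E_7.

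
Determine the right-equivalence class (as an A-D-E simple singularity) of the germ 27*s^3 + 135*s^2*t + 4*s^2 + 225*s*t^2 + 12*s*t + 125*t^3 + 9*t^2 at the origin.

A2

The Hessian of f at 0 is [[8, 12], [12, 18]] with rank 1, so corank 1. A Groebner basis of the Jacobian ideal J(f) in C{s,t} is {t^2, s + 3*t/2}; counting standard monomials gives mu = 2. Corank 1: A-series; mu = 2 gives A_2.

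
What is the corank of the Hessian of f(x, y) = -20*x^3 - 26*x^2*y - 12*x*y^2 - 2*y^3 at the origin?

2

Hessian at 0 has rank 0.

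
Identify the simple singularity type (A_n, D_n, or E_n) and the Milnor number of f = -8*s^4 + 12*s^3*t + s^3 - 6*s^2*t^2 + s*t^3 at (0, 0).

The Hessian of f at 0 is [[0, 0], [0, 0]] with rank 0, so corank 2. A Groebner basis of the Jacobian ideal J(f) in C{s,t} is {3*s^2/4 + t^4 + t^3/4, s^3, s^2*t - s^2/4 - t^3/12, -s^2 + s*t^2 - t^3/3}; counting standard monomials gives mu = 7. Corank 2; j^3 = s^3 is a perfect cube, so E-series; the 4-jet and mu = 7 give E_7.

Type E7, Milnor number mu = 7.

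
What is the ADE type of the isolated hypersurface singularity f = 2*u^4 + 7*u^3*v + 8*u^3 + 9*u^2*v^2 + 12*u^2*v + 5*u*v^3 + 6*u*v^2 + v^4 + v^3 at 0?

E7

The Hessian of f at 0 has rank 0. Corank 2; j^3 = (2*u + v)^3 is a perfect cube, so E-series; the 4-jet and mu = 7 give E_7.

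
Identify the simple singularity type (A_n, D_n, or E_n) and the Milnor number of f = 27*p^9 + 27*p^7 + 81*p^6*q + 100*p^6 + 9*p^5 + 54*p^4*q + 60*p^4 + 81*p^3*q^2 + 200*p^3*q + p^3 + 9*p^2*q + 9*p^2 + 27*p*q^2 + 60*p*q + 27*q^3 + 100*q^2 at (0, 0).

Type A_{2}, Milnor number mu = 2.

The Hessian of f at 0 has rank 1. Corank 1: A-series; mu = 2 gives A_2.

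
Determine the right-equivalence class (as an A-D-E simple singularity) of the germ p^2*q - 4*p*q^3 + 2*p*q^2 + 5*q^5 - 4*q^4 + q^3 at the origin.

D_6

The Hessian of f at 0 is [[0, 0], [0, 0]] with rank 0, so corank 2. A Groebner basis of the Jacobian ideal J(f) in C{p,q} is {p^3 + 6*p^2 + 25*p*q/2 + 13*q^2/2, p^2*q - 4*p^2 - 17*p*q/2 - 9*q^2/2, 2*p^2 + p*q^2 + 9*p*q/2 + 5*q^2/2, -p*q/2 + q^3 - q^2/2}; counting standard monomials gives mu = 6. Corank 2; j^3 = q*(p + q)^2 has shape L^2 M (L != M), so D-series; mu = 6 gives D_6.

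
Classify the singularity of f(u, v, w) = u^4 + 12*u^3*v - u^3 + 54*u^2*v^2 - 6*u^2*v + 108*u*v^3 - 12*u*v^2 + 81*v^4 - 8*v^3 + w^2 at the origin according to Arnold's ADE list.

E_6

The Hessian of f at 0 has rank 1. Corank 2; j^3 = -(u + 2*v)^3 is a perfect cube, so E-series; the 4-jet and mu = 6 give E_6.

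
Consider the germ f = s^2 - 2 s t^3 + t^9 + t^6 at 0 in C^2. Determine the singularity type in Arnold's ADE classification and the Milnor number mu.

Type A8, Milnor number mu = 8.

The Hessian of f at 0 has rank 1. Corank 1: A-series; mu = 8 gives A_8.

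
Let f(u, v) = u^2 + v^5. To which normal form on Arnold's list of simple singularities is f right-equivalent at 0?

The Hessian of f at 0 is [[2, 0], [0, 0]] with rank 1, so corank 1. A Groebner basis of the Jacobian ideal J(f) in C{u,v} is {v^4, u}; counting standard monomials gives mu = 4. Corank 1: A-series; mu = 4 gives A_4.

A4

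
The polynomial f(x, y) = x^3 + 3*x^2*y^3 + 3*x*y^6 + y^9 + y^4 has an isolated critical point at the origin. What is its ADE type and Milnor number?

The Hessian of f at 0 has rank 0. Corank 2; j^3 = x^3 is a perfect cube, so E-series; the 4-jet and mu = 6 give E_6.

Type E_{6}, Milnor number mu = 6.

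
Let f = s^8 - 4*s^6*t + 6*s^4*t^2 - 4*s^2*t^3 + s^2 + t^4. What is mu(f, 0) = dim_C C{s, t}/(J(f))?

The Hessian of f at 0 has rank 1. Corank 1: A-series; mu = 3 gives A_3.

3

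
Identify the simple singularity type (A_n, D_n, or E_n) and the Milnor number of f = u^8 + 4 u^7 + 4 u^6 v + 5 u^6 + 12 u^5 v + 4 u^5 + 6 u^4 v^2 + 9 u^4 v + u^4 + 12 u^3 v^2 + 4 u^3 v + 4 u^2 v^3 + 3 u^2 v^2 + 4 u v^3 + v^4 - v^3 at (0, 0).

Type E_{6}, Milnor number mu = 6.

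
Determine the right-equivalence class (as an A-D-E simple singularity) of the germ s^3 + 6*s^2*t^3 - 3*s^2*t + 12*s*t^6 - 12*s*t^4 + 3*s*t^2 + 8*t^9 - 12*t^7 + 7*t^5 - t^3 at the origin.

The Hessian of f at 0 is [[0, 0], [0, 0]] with rank 0, so corank 2. A Groebner basis of the Jacobian ideal J(f) in C{s,t} is {s^2/4 + s*t^3 - s*t/2 + t^2/4, t^4, s^3 - 3*s*t^2 + 2*t^3, s^2*t - 2*s*t^2 + t^3}; counting standard monomials gives mu = 8. Corank 2; j^3 = (s - t)^3 is a perfect cube, so E-series; the 5-jet and mu = 8 give E_8.

E_{8}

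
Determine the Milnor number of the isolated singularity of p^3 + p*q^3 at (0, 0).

The Hessian of f at 0 has rank 0. Corank 2; j^3 = p^3 is a perfect cube, so E-series; the 4-jet and mu = 7 give E_7.

7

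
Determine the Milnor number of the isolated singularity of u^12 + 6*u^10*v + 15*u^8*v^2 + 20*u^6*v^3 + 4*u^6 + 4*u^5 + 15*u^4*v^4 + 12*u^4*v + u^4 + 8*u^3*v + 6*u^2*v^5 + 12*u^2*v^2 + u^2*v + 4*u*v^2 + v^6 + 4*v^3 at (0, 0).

7

The Hessian of f at 0 has rank 0. Corank 2; j^3 = v*(u + 2*v)^2 has shape L^2 M (L != M), so D-series; mu = 7 gives D_7.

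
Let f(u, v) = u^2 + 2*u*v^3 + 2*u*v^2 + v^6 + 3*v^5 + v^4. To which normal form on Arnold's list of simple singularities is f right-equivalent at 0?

A_{4}

The Hessian of f at 0 is [[2, 0], [0, 0]] with rank 1, so corank 1. A Groebner basis of the Jacobian ideal J(f) in C{u,v} is {u + v^3 + v^2, u^2, u*v - u - v^2}; counting standard monomials gives mu = 4. Corank 1: A-series; mu = 4 gives A_4.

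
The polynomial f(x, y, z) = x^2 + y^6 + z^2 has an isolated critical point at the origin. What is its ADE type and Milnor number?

Type A5, Milnor number mu = 5.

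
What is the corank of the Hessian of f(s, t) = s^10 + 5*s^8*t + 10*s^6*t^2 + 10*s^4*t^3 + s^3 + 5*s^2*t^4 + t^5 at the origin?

2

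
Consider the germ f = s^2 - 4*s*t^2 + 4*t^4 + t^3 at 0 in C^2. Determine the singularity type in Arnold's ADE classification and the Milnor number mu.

Type A_{2}, Milnor number mu = 2.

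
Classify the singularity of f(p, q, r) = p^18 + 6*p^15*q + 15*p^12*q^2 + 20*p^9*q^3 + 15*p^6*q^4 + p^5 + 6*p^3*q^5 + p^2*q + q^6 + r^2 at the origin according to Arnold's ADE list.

The Hessian of f at 0 is [[0, 0, 0], [0, 0, 0], [0, 0, 2]] with rank 1, so corank 2. A Groebner basis of the Jacobian ideal J(f) in C{p,q,r} is {p^2/6 + q^5, p^3, p*q, r}; counting standard monomials gives mu = 7. Corank 2; j^3 = p^2*q has shape L^2 M (L != M), so D-series; mu = 7 gives D_7.

D_{7}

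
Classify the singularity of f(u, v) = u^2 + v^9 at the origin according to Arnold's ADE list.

The Hessian of f at 0 has rank 1. Corank 1: A-series; mu = 8 gives A_8.

A8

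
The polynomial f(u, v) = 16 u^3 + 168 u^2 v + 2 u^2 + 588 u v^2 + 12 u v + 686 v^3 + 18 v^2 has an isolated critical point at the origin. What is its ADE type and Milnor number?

Type A_2, Milnor number mu = 2.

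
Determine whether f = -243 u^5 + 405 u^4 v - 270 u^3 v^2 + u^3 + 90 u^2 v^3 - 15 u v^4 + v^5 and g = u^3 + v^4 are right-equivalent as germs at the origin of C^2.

The Hessian of f at 0 has rank 0. Corank 2; j^3 = u^3 is a perfect cube, so E-series; the 5-jet and mu = 8 give E_8. The Hessian of g at 0 has rank 0. Corank 2; j^3 = u^3 is a perfect cube, so E-series; the 4-jet and mu = 6 give E_6. f is E_8 but g is E_6, hence not right-equivalent.

No.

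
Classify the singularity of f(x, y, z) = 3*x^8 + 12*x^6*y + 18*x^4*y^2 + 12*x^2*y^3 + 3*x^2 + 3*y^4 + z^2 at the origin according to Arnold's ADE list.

A_{3}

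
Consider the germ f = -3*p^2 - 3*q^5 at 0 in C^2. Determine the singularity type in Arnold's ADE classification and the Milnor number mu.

Type A_4, Milnor number mu = 4.

The Hessian of f at 0 has rank 1. Corank 1: A-series; mu = 4 gives A_4.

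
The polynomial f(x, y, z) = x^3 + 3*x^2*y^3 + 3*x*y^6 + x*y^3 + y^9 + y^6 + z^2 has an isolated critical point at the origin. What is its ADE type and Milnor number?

Type E_7, Milnor number mu = 7.

The Hessian of f at 0 is [[0, 0, 0], [0, 0, 0], [0, 0, 2]] with rank 1, so corank 2. A Groebner basis of the Jacobian ideal J(f) in C{x,y,z} is {x^3, x*y^2, 3*x^2 + y^3, z}; counting standard monomials gives mu = 7. Corank 2; j^3 = x^3 is a perfect cube, so E-series; the 4-jet and mu = 7 give E_7.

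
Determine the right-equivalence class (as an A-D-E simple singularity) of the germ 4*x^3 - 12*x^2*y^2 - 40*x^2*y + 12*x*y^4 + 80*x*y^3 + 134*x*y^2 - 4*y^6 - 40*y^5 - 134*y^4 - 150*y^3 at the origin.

D_{4}

The Hessian of f at 0 has rank 0. Corank 2; j^3 = 2*(x - 3*y)*(2*x^2 - 14*x*y + 25*y^2) splits into three distinct lines over C (the quadratic factor has nonzero discriminant), so D_4.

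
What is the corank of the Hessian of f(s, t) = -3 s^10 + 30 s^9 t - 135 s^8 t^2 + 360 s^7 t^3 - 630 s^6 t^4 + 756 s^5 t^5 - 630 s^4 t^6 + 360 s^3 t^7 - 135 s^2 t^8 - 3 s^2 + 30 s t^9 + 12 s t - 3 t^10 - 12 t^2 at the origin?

Hessian at 0 has rank 1.

1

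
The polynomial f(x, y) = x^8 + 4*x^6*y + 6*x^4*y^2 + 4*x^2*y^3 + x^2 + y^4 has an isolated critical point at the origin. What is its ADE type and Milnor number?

Type A_{3}, Milnor number mu = 3.

The Hessian of f at 0 has rank 1. Corank 1: A-series; mu = 3 gives A_3.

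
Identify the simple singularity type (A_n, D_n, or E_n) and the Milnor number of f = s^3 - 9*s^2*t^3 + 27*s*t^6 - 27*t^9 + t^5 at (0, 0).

The Hessian of f at 0 is [[0, 0], [0, 0]] with rank 0, so corank 2. A Groebner basis of the Jacobian ideal J(f) in C{s,t} is {-s^2/6 + s*t^3, t^4, s^3, s^2*t}; counting standard monomials gives mu = 8. Corank 2; j^3 = s^3 is a perfect cube, so E-series; the 5-jet and mu = 8 give E_8.

Type E_8, Milnor number mu = 8.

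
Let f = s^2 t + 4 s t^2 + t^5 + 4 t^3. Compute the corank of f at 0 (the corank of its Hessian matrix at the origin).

2

Hessian at 0 has rank 0.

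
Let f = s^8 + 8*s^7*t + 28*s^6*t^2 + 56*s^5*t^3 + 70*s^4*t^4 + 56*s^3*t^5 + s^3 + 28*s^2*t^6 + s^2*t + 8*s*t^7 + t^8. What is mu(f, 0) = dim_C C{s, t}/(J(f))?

The Hessian of f at 0 has rank 0. Corank 2; j^3 = s^2*(s + t) has shape L^2 M (L != M), so D-series; mu = 9 gives D_9.

9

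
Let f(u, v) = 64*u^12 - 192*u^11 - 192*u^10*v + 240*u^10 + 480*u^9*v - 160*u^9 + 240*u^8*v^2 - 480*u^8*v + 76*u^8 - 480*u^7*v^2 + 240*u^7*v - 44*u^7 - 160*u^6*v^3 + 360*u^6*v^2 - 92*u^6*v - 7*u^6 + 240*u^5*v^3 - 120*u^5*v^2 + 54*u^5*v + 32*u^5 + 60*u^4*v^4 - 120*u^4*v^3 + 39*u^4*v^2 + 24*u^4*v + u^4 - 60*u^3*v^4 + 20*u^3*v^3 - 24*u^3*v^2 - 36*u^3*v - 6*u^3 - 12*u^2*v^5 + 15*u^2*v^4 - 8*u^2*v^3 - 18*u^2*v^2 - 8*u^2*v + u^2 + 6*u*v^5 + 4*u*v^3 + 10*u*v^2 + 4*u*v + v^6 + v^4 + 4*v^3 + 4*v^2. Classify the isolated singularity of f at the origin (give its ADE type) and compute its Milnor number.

Type A_5, Milnor number mu = 5.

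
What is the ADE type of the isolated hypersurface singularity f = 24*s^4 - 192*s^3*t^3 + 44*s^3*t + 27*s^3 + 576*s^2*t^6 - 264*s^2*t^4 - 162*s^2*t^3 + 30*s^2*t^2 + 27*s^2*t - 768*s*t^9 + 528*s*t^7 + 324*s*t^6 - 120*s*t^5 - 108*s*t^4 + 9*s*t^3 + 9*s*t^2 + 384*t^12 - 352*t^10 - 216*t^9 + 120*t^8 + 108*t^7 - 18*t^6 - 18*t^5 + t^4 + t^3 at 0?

The Hessian of f at 0 is [[0, 0], [0, 0]] with rank 0, so corank 2. A Groebner basis of the Jacobian ideal J(f) in C{s,t} is {19683*s^2/4 + 6561*s*t/2 + t^4 + 27*t^3/4 + 2187*t^2/4, s^3 + 135*s^2/4 + 45*s*t/2 + t^3/12 + 15*t^2/4, s^2*t - 243*s^2/4 - 81*s*t/2 - 7*t^3/36 - 27*t^2/4, 81*s^2 + s*t^2 + 54*s*t + 4*t^3/9 + 9*t^2}; counting standard monomials gives mu = 7. Corank 2; j^3 = (3*s + t)^3 is a perfect cube, so E-series; the 4-jet and mu = 7 give E_7.

E_7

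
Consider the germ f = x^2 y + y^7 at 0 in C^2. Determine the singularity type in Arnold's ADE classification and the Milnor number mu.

Type D8, Milnor number mu = 8.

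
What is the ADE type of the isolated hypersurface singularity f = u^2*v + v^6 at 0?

The Hessian of f at 0 is [[0, 0], [0, 0]] with rank 0, so corank 2. A Groebner basis of the Jacobian ideal J(f) in C{u,v} is {u^2/6 + v^5, u^3, u*v}; counting standard monomials gives mu = 7. Corank 2; j^3 = u^2*v has shape L^2 M (L != M), so D-series; mu = 7 gives D_7.

D_7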